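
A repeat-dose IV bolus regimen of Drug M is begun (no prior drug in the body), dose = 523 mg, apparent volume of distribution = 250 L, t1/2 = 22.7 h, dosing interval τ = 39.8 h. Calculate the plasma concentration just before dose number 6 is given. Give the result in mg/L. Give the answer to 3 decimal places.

0.880 mg/L

C₀ per dose = Dose / Vd = 523 / 250 = 2.092 mg/L
k = ln2 / t½ = 0.693147 / 22.7 = 0.03054 h⁻¹
Fraction remaining after one interval: r = e^(−kτ) = e^(−0.03054 × 39.8) = 0.2966
Before dose 6, 5 doses have been given (aged 1τ, 2τ, 3τ, 4τ, 5τ).
C_trough = C₀ × (r + r² + … + r^5) = C₀ × r(1−r^5)/(1−r)
        = 2.092 × 0.2966 × (1 − 0.002295) / (1 − 0.2966) = 0.8801 mg/L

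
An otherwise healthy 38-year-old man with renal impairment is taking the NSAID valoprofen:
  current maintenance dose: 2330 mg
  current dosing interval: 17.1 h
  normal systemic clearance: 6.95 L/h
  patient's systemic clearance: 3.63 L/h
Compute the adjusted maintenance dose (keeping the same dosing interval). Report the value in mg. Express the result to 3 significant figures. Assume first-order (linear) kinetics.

1220 mg

To keep the same average steady-state level, dosing rate must scale with clearance.
CL ratio = 3.63 / 6.95 = 0.5223
New dose (same interval) = 2330 × 0.5223 = 1217 mg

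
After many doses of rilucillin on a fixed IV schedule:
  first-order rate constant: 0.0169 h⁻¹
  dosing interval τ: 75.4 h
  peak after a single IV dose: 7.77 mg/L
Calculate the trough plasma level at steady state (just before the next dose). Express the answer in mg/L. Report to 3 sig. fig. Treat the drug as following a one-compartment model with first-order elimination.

3.02 mg/L

e^(−kτ) = e^(−0.01690 × 75.4) = 0.2796
Accumulation ratio R = 1 / (1 − e^(−kτ)) = 1 / (1 − 0.2796) = 1.388
Steady-state trough = C₀ × R × e^(−kτ) = 7.77 × 1.388 × 0.2796 = 3.015 mg/L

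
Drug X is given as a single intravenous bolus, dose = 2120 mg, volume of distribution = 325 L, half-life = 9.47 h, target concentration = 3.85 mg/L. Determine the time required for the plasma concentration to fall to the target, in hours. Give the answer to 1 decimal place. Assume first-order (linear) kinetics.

7.2 h

C₀ = Dose / Vd = 2120 / 325 = 6.523 mg/L
k = ln2 / t½ = 0.693147 / 9.47 = 0.07319 h⁻¹
t = ln(C₀ / C) / k = ln(6.523 / 3.85) / 0.07319
  = ln(1.694) / 0.07319 = 0.5271 / 0.07319 = 7.202 h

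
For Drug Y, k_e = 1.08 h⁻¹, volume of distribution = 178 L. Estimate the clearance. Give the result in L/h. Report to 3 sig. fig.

CL = k × Vd = 1.08 × 178 = 192.2 L/h

192 L/h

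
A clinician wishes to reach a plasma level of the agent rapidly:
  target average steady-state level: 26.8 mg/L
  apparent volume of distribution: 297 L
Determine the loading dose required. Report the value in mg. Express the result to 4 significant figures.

LD = Css × Vd = 26.8 × 297 = 7960 mg

7960 mg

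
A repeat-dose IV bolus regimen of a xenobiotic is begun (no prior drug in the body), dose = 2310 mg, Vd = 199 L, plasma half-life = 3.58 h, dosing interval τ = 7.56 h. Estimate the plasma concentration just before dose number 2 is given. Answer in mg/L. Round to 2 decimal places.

C₀ per dose = Dose / Vd = 2310 / 199 = 11.61 mg/L
k = ln2 / t½ = 0.693147 / 3.58 = 0.1936 h⁻¹
Fraction remaining after one interval: r = e^(−kτ) = e^(−0.1936 × 7.56) = 0.2314
Before dose 2, 1 dose has been given (aged 1τ).
C_trough = C₀ × r = 11.61 × 0.2314 = 2.687 mg/L

2.69 mg/L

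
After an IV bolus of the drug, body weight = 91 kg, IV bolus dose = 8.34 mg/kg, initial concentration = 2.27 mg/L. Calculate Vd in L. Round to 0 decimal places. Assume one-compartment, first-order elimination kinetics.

334 L

Dose = 8.34 × 91 = 758.9 mg
Vd = Dose / C₀ = 758.9 / 2.27 = 334.3 L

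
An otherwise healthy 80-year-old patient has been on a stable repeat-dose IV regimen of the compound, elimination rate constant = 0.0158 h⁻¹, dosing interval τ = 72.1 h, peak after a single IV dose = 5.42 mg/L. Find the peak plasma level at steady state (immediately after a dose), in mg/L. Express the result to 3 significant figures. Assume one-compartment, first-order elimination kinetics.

e^(−kτ) = e^(−0.01580 × 72.1) = 0.3201
Accumulation ratio R = 1 / (1 − e^(−kτ)) = 1 / (1 − 0.3201) = 1.471
Steady-state peak = C₀ × R = 5.42 × 1.471 = 7.973 mg/L

7.97 mg/L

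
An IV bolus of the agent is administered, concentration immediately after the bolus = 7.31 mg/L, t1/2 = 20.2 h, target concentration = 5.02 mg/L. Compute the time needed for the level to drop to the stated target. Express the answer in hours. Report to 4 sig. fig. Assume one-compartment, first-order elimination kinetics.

10.95 h

k = ln2 / t½ = 0.693147 / 20.2 = 0.03431 h⁻¹
t = ln(C₀ / C) / k = ln(7.310 / 5.02) / 0.03431
  = ln(1.456) / 0.03431 = 0.3757 / 0.03431 = 10.95 h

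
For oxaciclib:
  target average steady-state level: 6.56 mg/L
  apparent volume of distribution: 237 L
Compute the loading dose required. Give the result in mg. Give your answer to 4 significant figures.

1555 mg

LD = Css × Vd = 6.56 × 237 = 1555 mg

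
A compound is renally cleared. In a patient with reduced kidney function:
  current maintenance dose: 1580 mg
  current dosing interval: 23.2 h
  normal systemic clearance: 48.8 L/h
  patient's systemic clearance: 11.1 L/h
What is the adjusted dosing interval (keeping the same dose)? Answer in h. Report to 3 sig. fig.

To keep the same average steady-state level, dosing rate must scale with clearance.
CL ratio = 11.1 / 48.8 = 0.2275
New interval (same dose) = 23.2 / 0.2275 = 102.0 h

102 h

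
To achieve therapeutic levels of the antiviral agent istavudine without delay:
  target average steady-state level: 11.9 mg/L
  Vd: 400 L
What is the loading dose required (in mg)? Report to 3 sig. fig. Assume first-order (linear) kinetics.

LD = Css × Vd = 11.9 × 400 = 4760 mg

4760 mg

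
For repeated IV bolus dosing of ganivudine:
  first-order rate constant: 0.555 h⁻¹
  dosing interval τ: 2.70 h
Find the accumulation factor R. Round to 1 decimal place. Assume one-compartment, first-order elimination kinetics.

e^(−kτ) = e^(−0.5550 × 2.70) = 0.2235
Accumulation ratio R = 1 / (1 − e^(−kτ)) = 1 / (1 − 0.2235) = 1.288

1.3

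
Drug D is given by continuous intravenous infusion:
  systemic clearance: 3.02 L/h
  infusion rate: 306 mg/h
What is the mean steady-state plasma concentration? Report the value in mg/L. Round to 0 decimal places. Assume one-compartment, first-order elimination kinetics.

At steady state Css = R₀ / CL = 306 / 3.020 = 101.3 mg/L

101 mg/L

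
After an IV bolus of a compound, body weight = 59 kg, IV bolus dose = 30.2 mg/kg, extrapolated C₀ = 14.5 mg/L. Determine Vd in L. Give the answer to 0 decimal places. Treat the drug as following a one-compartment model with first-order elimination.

Dose = 30.2 × 59 = 1782 mg
Vd = Dose / C₀ = 1782 / 14.5 = 122.9 L

123 L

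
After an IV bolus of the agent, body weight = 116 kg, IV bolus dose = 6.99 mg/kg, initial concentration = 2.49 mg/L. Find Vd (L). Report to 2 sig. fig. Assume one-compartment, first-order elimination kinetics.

Dose = 6.99 × 116 = 810.8 mg
Vd = Dose / C₀ = 810.8 / 2.49 = 325.6 L

330 L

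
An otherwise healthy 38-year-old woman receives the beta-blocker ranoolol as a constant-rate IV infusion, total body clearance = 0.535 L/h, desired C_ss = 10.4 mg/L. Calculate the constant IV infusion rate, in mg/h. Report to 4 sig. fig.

5.564 mg/h

At steady state, infusion rate R₀ = Css × CL = 10.4 × 0.5350 = 5.564 mg/h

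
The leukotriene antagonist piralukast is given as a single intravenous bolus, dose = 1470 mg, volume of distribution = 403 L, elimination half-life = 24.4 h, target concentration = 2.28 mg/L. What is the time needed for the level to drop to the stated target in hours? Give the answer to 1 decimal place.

16.5 h

C₀ = Dose / Vd = 1470 / 403 = 3.648 mg/L
k = ln2 / t½ = 0.693147 / 24.4 = 0.02841 h⁻¹
t = ln(C₀ / C) / k = ln(3.648 / 2.28) / 0.02841
  = ln(1.600) / 0.02841 = 0.4700 / 0.02841 = 16.54 h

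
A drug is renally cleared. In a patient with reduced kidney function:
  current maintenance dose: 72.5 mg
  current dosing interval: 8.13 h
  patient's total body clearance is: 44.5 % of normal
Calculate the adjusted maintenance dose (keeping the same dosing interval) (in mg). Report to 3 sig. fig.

32.3 mg

To keep the same average steady-state level, dosing rate must scale with clearance.
CL ratio = 44.5 / 100 = 0.4450
New dose (same interval) = 72.5 × 0.4450 = 32.26 mg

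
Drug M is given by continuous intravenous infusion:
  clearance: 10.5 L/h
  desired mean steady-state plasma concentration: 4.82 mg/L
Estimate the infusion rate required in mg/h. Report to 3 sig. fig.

At steady state, infusion rate R₀ = Css × CL = 4.82 × 10.50 = 50.61 mg/h

50.6 mg/h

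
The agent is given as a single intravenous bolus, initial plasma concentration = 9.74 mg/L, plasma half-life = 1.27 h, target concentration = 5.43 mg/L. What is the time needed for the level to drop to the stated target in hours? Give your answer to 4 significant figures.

1.071 h

k = ln2 / t½ = 0.693147 / 1.27 = 0.5458 h⁻¹
t = ln(C₀ / C) / k = ln(9.740 / 5.43) / 0.5458
  = ln(1.794) / 0.5458 = 0.5844 / 0.5458 = 1.071 h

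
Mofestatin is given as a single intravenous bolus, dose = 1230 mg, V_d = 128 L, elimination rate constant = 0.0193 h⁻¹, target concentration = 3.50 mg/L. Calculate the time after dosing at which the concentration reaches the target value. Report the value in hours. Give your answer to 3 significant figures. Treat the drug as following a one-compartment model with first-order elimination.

52.3 h

C₀ = Dose / Vd = 1230 / 128 = 9.609 mg/L
t = ln(C₀ / C) / k = ln(9.609 / 3.50) / 0.01930
  = ln(2.745) / 0.01930 = 1.010 / 0.01930 = 52.33 h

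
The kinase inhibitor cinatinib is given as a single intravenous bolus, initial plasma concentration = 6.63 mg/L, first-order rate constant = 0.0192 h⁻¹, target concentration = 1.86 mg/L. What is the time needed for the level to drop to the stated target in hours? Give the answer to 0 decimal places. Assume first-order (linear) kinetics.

t = ln(C₀ / C) / k = ln(6.630 / 1.86) / 0.01920
  = ln(3.565) / 0.01920 = 1.271 / 0.01920 = 66.20 h

66 h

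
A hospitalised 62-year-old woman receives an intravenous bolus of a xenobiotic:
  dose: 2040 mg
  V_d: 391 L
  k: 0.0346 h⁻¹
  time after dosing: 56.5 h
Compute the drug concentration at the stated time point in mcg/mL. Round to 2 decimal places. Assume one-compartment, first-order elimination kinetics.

C₀ = Dose / Vd = 2040 / 391 = 5.217 mg/L
C = C₀ · e^(−k·t) = 5.217 × e^(−0.03460 × 56.5)
  = 5.217 × 0.1416 = 0.7387 mg/L
(0.7387 mg/L = 0.7387 mcg/mL)

0.74 mcg/mL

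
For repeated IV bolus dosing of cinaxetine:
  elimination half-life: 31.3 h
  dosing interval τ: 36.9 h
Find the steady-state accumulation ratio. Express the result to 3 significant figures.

k = ln2 / t½ = 0.693147 / 31.3 = 0.02215 h⁻¹
e^(−kτ) = e^(−0.02215 × 36.9) = 0.4416
Accumulation ratio R = 1 / (1 − e^(−kτ)) = 1 / (1 − 0.4416) = 1.791

1.79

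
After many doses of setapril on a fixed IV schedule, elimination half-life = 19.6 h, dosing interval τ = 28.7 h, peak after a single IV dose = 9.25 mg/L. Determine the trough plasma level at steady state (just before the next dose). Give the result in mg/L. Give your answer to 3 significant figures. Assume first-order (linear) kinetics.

k = ln2 / t½ = 0.693147 / 19.6 = 0.03536 h⁻¹
e^(−kτ) = e^(−0.03536 × 28.7) = 0.3625
Accumulation ratio R = 1 / (1 − e^(−kτ)) = 1 / (1 − 0.3625) = 1.569
Steady-state trough = C₀ × R × e^(−kτ) = 9.25 × 1.569 × 0.3625 = 5.261 mg/L

5.26 mg/L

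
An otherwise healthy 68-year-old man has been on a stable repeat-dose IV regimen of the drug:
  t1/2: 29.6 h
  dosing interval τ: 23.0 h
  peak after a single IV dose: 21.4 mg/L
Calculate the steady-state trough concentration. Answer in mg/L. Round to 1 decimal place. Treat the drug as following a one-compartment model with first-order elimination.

k = ln2 / t½ = 0.693147 / 29.6 = 0.02342 h⁻¹
e^(−kτ) = e^(−0.02342 × 23.0) = 0.5835
Accumulation ratio R = 1 / (1 − e^(−kτ)) = 1 / (1 − 0.5835) = 2.401
Steady-state trough = C₀ × R × e^(−kτ) = 21.4 × 2.401 × 0.5835 = 29.98 mg/L

30.0 mg/L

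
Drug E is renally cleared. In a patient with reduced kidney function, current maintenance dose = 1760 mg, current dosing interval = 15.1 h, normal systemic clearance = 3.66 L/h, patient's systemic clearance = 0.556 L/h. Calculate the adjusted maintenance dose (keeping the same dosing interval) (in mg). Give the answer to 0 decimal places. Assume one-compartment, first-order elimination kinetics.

To keep the same average steady-state level, dosing rate must scale with clearance.
CL ratio = 0.556 / 3.66 = 0.1519
New dose (same interval) = 1760 × 0.1519 = 267.3 mg

267 mg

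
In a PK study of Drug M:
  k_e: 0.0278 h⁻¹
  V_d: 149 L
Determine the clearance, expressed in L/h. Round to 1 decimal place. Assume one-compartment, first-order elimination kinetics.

CL = k × Vd = 0.0278 × 149 = 4.142 L/h

4.1 L/h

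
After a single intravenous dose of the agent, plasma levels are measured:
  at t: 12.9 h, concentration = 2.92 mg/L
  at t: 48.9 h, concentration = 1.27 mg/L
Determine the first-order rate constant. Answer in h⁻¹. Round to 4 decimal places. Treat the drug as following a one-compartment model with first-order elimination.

0.0231 h⁻¹

k = ln(C₁/C₂) / (t₂ − t₁) = ln(2.92/1.27) / (48.9 − 12.9)
  = 0.8326 / 36.00 = 0.02313 h⁻¹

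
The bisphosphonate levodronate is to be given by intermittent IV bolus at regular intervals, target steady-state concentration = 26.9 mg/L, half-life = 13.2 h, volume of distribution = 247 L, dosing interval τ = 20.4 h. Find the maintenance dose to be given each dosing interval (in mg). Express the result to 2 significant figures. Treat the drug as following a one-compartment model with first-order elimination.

7100 mg

k = ln2 / t½ = 0.693147 / 13.2 = 0.05251 h⁻¹
CL = k × Vd = 0.05251 × 247 = 12.97 L/h
At steady state, Dose/τ = Css × CL.
Dose = Css × CL × τ = 26.9 × 12.97 × 20.4 = 7117 mg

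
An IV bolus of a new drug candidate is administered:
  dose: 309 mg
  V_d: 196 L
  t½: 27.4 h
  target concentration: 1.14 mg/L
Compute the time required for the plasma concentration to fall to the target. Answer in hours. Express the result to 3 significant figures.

12.8 h

C₀ = Dose / Vd = 309.0 / 196 = 1.577 mg/L
k = ln2 / t½ = 0.693147 / 27.4 = 0.02530 h⁻¹
t = ln(C₀ / C) / k = ln(1.577 / 1.14) / 0.02530
  = ln(1.383) / 0.02530 = 0.3243 / 0.02530 = 12.82 h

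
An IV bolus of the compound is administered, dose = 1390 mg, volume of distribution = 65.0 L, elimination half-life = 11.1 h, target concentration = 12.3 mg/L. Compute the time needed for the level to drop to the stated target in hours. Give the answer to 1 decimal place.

C₀ = Dose / Vd = 1390 / 65.0 = 21.38 mg/L
k = ln2 / t½ = 0.693147 / 11.1 = 0.06245 h⁻¹
t = ln(C₀ / C) / k = ln(21.38 / 12.3) / 0.06245
  = ln(1.738) / 0.06245 = 0.5527 / 0.06245 = 8.850 h

8.9 h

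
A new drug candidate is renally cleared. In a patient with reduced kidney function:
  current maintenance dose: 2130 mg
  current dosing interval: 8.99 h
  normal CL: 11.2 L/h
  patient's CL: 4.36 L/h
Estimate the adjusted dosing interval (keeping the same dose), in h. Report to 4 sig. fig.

To keep the same average steady-state level, dosing rate must scale with clearance.
CL ratio = 4.36 / 11.2 = 0.3893
New interval (same dose) = 8.99 / 0.3893 = 23.09 h

23.09 h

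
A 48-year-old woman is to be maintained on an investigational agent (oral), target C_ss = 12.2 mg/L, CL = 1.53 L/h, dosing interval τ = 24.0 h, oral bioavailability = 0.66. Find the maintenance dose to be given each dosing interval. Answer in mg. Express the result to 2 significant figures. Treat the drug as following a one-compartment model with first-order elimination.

680 mg

At steady state, F × (Dose/τ) = Css × CL.
Dose = Css × CL × τ / F = 12.2 × 1.530 × 24.0 / 0.66 = 678.8 mg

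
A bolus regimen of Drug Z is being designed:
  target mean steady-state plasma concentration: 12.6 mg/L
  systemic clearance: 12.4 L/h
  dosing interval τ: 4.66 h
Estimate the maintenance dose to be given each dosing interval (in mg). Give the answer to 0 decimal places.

At steady state, Dose/τ = Css × CL.
Dose = Css × CL × τ = 12.6 × 12.40 × 4.66 = 728.1 mg

728 mg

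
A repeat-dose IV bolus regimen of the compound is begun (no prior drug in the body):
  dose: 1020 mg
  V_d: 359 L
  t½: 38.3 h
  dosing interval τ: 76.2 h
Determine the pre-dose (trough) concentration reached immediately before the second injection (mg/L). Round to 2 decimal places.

0.72 mg/L

C₀ per dose = Dose / Vd = 1020 / 359 = 2.841 mg/L
k = ln2 / t½ = 0.693147 / 38.3 = 0.01810 h⁻¹
Fraction remaining after one interval: r = e^(−kτ) = e^(−0.01810 × 76.2) = 0.2518
Before dose 2, 1 dose has been given (aged 1τ).
C_trough = C₀ × r = 2.841 × 0.2518 = 0.7154 mg/L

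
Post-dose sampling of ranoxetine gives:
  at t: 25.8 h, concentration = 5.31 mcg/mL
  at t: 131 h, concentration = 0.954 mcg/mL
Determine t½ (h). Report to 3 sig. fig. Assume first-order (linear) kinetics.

k = ln(C₁/C₂) / (t₂ − t₁) = ln(5.31/0.954) / (131 − 25.8)
  = 1.717 / 105.2 = 0.01632 h⁻¹
t½ = ln2 / k = 0.693147 / 0.01632 = 42.47 h

42.5 h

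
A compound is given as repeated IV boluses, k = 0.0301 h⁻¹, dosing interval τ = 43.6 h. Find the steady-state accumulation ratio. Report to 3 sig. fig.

1.37

e^(−kτ) = e^(−0.03010 × 43.6) = 0.2692
Accumulation ratio R = 1 / (1 − e^(−kτ)) = 1 / (1 − 0.2692) = 1.368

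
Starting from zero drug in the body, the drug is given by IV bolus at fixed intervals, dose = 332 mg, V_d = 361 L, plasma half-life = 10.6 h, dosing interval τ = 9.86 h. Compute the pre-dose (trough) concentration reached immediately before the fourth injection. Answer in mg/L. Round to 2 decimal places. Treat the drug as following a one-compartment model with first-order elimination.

0.87 mg/L

C₀ per dose = Dose / Vd = 332 / 361 = 0.9197 mg/L
k = ln2 / t½ = 0.693147 / 10.6 = 0.06539 h⁻¹
Fraction remaining after one interval: r = e^(−kτ) = e^(−0.06539 × 9.86) = 0.5248
Before dose 4, 3 doses have been given (aged 1τ, 2τ, 3τ).
C_trough = C₀ × (r + r² + … + r^3) = C₀ × r(1−r^3)/(1−r)
        = 0.9197 × 0.5248 × (1 − 0.1445) / (1 − 0.5248) = 0.8689 mg/L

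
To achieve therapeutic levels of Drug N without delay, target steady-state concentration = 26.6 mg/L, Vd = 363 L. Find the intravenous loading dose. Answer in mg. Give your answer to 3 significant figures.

9660 mg

LD = Css × Vd = 26.6 × 363 = 9656 mg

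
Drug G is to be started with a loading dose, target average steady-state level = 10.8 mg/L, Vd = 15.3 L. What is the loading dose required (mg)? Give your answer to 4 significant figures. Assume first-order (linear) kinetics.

LD = Css × Vd = 10.8 × 15.3 = 165.2 mg

165.2 mg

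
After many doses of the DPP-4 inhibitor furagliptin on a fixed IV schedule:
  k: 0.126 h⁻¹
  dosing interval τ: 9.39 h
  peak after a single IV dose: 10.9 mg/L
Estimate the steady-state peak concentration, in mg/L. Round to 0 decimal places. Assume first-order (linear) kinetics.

e^(−kτ) = e^(−0.1260 × 9.39) = 0.3063
Accumulation ratio R = 1 / (1 − e^(−kτ)) = 1 / (1 − 0.3063) = 1.442
Steady-state peak = C₀ × R = 10.9 × 1.442 = 15.72 mg/L

16 mg/L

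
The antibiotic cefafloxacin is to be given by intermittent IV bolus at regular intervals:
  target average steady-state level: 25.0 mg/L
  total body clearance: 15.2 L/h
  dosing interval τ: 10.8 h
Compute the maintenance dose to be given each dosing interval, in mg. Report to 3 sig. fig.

4100 mg

At steady state, Dose/τ = Css × CL.
Dose = Css × CL × τ = 25.0 × 15.20 × 10.8 = 4104 mg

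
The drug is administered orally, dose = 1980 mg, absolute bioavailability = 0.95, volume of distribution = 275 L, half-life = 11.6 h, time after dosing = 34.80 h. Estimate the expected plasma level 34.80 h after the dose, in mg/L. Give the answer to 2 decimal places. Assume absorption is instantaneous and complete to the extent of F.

Amount reaching circulation = F × Dose = 0.95 × 1980 = 1881 mg
C₀ = F·Dose / Vd = 1881 / 275 = 6.840 mg/L
k = ln2 / t½ = 0.693147 / 11.6 = 0.05975 h⁻¹
t / t½ = 34.80 / 11.6 = 3 half-lives
C = C₀ × (1/2)^3 = 6.840 × 0.1250 = 0.8550 mg/L

0.86 mg/L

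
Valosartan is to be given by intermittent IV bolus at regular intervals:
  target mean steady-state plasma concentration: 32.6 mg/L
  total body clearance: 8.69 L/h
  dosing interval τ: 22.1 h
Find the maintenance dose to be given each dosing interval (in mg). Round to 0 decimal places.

6261 mg

At steady state, Dose/τ = Css × CL.
Dose = Css × CL × τ = 32.6 × 8.690 × 22.1 = 6261 mg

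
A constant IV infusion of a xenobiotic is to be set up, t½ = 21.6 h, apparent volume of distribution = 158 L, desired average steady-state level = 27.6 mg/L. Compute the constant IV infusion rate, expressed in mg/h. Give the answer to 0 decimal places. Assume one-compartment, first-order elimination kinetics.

140 mg/h

k = ln2 / t½ = 0.693147 / 21.6 = 0.03209 h⁻¹
CL = k × Vd = 0.03209 × 158 = 5.070 L/h
At steady state, infusion rate R₀ = Css × CL = 27.6 × 5.070 = 139.9 mg/h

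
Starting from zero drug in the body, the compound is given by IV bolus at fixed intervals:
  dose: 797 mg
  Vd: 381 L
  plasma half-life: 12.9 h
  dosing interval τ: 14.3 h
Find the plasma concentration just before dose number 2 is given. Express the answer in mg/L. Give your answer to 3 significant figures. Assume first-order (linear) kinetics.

0.970 mg/L

C₀ per dose = Dose / Vd = 797 / 381 = 2.092 mg/L
k = ln2 / t½ = 0.693147 / 12.9 = 0.05373 h⁻¹
Fraction remaining after one interval: r = e^(−kτ) = e^(−0.05373 × 14.3) = 0.4638
Before dose 2, 1 dose has been given (aged 1τ).
C_trough = C₀ × r = 2.092 × 0.4638 = 0.9703 mg/L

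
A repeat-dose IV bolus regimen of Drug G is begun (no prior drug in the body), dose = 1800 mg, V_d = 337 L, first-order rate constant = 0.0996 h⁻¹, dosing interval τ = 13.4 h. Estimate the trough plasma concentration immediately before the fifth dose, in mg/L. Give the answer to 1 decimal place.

C₀ per dose = Dose / Vd = 1800 / 337 = 5.341 mg/L
Fraction remaining after one interval: r = e^(−kτ) = e^(−0.09960 × 13.4) = 0.2633
Before dose 5, 4 doses have been given (aged 1τ, 2τ, 3τ, 4τ).
C_trough = C₀ × (r + r² + … + r^4) = C₀ × r(1−r^4)/(1−r)
        = 5.341 × 0.2633 × (1 − 0.004806) / (1 − 0.2633) = 1.900 mg/L

1.9 mg/L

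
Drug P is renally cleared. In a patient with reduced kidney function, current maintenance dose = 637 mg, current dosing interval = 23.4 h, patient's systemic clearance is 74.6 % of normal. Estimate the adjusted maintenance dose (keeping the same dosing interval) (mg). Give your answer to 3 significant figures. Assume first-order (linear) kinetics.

475 mg

To keep the same average steady-state level, dosing rate must scale with clearance.
CL ratio = 74.6 / 100 = 0.7460
New dose (same interval) = 637 × 0.7460 = 475.2 mg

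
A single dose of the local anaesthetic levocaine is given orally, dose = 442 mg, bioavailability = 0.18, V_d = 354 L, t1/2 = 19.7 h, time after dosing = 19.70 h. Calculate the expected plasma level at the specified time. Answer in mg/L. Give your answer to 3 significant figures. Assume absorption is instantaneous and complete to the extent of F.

0.112 mg/L

Amount reaching circulation = F × Dose = 0.18 × 442.0 = 79.56 mg
C₀ = F·Dose / Vd = 79.56 / 354 = 0.2247 mg/L
k = ln2 / t½ = 0.693147 / 19.7 = 0.03519 h⁻¹
t / t½ = 19.70 / 19.7 = 1 half-lives
C = C₀ × (1/2)^1 = 0.2247 × 0.5000 = 0.1124 mg/L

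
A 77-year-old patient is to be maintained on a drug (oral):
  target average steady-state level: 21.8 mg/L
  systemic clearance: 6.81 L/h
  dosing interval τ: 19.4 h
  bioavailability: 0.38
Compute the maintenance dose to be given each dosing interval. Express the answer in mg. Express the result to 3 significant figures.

7580 mg

At steady state, F × (Dose/τ) = Css × CL.
Dose = Css × CL × τ / F = 21.8 × 6.810 × 19.4 / 0.38 = 7579 mg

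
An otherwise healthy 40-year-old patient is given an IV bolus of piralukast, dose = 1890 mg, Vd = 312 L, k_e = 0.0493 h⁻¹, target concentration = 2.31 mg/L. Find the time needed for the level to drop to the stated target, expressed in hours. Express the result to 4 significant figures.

19.56 h

C₀ = Dose / Vd = 1890 / 312 = 6.058 mg/L
t = ln(C₀ / C) / k = ln(6.058 / 2.31) / 0.04930
  = ln(2.623) / 0.04930 = 0.9643 / 0.04930 = 19.56 h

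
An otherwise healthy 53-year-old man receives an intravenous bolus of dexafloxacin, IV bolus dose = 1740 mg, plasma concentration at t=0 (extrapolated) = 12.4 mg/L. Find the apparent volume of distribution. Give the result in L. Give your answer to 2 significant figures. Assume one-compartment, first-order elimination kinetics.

140 L

Vd = Dose / C₀ = 1740 / 12.4 = 140.3 L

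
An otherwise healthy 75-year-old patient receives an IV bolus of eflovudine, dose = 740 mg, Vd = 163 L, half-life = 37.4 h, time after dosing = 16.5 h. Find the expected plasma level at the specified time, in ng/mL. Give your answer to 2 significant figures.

3300 ng/mL

C₀ = Dose / Vd = 740.0 / 163 = 4.540 mg/L
k = ln2 / t½ = 0.693147 / 37.4 = 0.01853 h⁻¹
C = C₀ · e^(−k·t) = 4.540 × e^(−0.01853 × 16.5)
  = 4.540 × 0.7366 = 3.344 mg/L
Convert: 3.344 mg/L × 1000 = 3344 ng/mL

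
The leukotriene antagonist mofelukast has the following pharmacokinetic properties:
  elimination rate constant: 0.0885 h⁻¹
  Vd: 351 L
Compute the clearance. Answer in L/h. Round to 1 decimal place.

CL = k × Vd = 0.0885 × 351 = 31.06 L/h

31.1 L/h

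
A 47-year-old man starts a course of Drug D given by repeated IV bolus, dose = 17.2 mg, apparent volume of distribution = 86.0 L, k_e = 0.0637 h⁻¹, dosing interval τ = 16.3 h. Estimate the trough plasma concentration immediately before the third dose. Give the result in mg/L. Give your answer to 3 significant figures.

C₀ per dose = Dose / Vd = 17.2 / 86.0 = 0.2000 mg/L
Fraction remaining after one interval: r = e^(−kτ) = e^(−0.06370 × 16.3) = 0.3541
Before dose 3, 2 doses have been given (aged 1τ, 2τ).
C_trough = C₀ × (r + r²) = 0.2000 × (0.3541 + 0.1254) = 0.09590 mg/L

0.0959 mg/L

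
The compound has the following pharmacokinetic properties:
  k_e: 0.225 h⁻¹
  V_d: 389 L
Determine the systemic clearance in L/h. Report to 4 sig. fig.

87.53 L/h

CL = k × Vd = 0.225 × 389 = 87.53 L/h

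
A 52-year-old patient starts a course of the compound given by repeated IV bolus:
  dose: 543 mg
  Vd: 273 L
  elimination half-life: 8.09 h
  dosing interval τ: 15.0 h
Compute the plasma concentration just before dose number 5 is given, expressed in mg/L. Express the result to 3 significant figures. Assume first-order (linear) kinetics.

0.756 mg/L

C₀ per dose = Dose / Vd = 543 / 273 = 1.989 mg/L
k = ln2 / t½ = 0.693147 / 8.09 = 0.08568 h⁻¹
Fraction remaining after one interval: r = e^(−kτ) = e^(−0.08568 × 15.0) = 0.2766
Before dose 5, 4 doses have been given (aged 1τ, 2τ, 3τ, 4τ).
C_trough = C₀ × (r + r² + … + r^4) = C₀ × r(1−r^4)/(1−r)
        = 1.989 × 0.2766 × (1 − 0.005853) / (1 − 0.2766) = 0.7561 mg/L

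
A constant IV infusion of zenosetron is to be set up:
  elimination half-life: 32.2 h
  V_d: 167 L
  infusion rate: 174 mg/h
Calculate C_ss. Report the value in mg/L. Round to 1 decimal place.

k = ln2 / t½ = 0.693147 / 32.2 = 0.02153 h⁻¹
CL = k × Vd = 0.02153 × 167 = 3.596 L/h
At steady state Css = R₀ / CL = 174 / 3.596 = 48.39 mg/L

48.4 mg/L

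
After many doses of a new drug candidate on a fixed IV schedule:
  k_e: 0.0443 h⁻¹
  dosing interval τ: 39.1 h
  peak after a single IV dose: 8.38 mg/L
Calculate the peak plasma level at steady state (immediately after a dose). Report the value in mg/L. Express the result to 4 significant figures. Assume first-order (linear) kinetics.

e^(−kτ) = e^(−0.04430 × 39.1) = 0.1769
Accumulation ratio R = 1 / (1 − e^(−kτ)) = 1 / (1 − 0.1769) = 1.215
Steady-state peak = C₀ × R = 8.38 × 1.215 = 10.18 mg/L

10.18 mg/L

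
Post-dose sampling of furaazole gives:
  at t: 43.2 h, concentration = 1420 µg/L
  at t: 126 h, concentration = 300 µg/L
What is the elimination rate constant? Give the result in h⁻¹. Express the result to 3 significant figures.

0.0188 h⁻¹

k = ln(C₁/C₂) / (t₂ − t₁) = ln(1420/300) / (126 − 43.2)
  = 1.555 / 82.80 = 0.01878 h⁻¹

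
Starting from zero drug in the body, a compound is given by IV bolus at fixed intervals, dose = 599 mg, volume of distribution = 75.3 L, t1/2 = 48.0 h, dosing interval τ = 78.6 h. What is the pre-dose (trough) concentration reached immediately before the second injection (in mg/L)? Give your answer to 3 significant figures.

C₀ per dose = Dose / Vd = 599 / 75.3 = 7.955 mg/L
k = ln2 / t½ = 0.693147 / 48.0 = 0.01444 h⁻¹
Fraction remaining after one interval: r = e^(−kτ) = e^(−0.01444 × 78.6) = 0.3214
Before dose 2, 1 dose has been given (aged 1τ).
C_trough = C₀ × r = 7.955 × 0.3214 = 2.557 mg/L

2.56 mg/L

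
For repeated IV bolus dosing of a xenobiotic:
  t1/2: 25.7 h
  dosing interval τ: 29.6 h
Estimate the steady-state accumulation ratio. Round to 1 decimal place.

k = ln2 / t½ = 0.693147 / 25.7 = 0.02697 h⁻¹
e^(−kτ) = e^(−0.02697 × 29.6) = 0.4501
Accumulation ratio R = 1 / (1 − e^(−kτ)) = 1 / (1 − 0.4501) = 1.819

1.8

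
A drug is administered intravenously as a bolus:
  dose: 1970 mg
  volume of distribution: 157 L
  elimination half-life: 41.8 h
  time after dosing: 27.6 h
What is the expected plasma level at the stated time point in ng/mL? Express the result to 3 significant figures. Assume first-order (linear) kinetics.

C₀ = Dose / Vd = 1970 / 157 = 12.55 mg/L
k = ln2 / t½ = 0.693147 / 41.8 = 0.01658 h⁻¹
C = C₀ · e^(−k·t) = 12.55 × e^(−0.01658 × 27.6)
  = 12.55 × 0.6328 = 7.942 mg/L
Convert: 7.942 mg/L × 1000 = 7942 ng/mL

7940 ng/mL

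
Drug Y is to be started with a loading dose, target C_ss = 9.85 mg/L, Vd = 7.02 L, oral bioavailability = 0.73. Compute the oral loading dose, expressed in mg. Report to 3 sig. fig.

LD = Css × Vd / F = 9.85 × 7.02 / 0.73 = 94.72 mg

94.7 mg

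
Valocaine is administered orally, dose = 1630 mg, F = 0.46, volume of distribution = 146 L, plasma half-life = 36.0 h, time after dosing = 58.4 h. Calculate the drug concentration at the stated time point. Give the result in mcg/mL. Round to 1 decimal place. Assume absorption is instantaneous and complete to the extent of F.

Amount reaching circulation = F × Dose = 0.46 × 1630 = 749.8 mg
C₀ = F·Dose / Vd = 749.8 / 146 = 5.136 mg/L
k = ln2 / t½ = 0.693147 / 36.0 = 0.01925 h⁻¹
C = C₀ · e^(−k·t) = 5.136 × e^(−0.01925 × 58.4)
  = 5.136 × 0.3249 = 1.669 mg/L
(1.669 mg/L = 1.669 mcg/mL)

1.7 mcg/mL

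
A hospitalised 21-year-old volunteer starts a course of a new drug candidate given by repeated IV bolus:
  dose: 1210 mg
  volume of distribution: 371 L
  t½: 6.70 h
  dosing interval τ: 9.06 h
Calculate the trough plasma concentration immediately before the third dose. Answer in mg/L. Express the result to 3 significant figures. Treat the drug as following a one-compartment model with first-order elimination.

1.78 mg/L

C₀ per dose = Dose / Vd = 1210 / 371 = 3.261 mg/L
k = ln2 / t½ = 0.693147 / 6.70 = 0.1035 h⁻¹
Fraction remaining after one interval: r = e^(−kτ) = e^(−0.1035 × 9.06) = 0.3915
Before dose 3, 2 doses have been given (aged 1τ, 2τ).
C_trough = C₀ × (r + r²) = 3.261 × (0.3915 + 0.1533) = 1.777 mg/L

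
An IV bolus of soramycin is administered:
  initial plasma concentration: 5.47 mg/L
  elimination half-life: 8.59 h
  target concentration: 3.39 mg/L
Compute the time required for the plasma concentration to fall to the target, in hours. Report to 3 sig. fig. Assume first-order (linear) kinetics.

k = ln2 / t½ = 0.693147 / 8.59 = 0.08069 h⁻¹
t = ln(C₀ / C) / k = ln(5.470 / 3.39) / 0.08069
  = ln(1.614) / 0.08069 = 0.4787 / 0.08069 = 5.933 h

5.93 h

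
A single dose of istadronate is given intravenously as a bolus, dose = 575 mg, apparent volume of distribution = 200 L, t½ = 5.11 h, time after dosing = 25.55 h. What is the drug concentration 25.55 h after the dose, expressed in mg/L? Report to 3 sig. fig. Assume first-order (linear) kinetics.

C₀ = Dose / Vd = 575.0 / 200 = 2.875 mg/L
k = ln2 / t½ = 0.693147 / 5.11 = 0.1356 h⁻¹
t / t½ = 25.55 / 5.11 = 5 half-lives
C = C₀ × (1/2)^5 = 2.875 × 0.03125 = 0.08984 mg/L

0.0898 mg/L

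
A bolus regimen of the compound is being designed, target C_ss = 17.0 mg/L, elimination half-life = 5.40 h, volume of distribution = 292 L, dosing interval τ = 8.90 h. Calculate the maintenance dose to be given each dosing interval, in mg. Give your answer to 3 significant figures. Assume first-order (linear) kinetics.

k = ln2 / t½ = 0.693147 / 5.40 = 0.1284 h⁻¹
CL = k × Vd = 0.1284 × 292 = 37.49 L/h
At steady state, Dose/τ = Css × CL.
Dose = Css × CL × τ = 17.0 × 37.49 × 8.90 = 5672 mg

5670 mg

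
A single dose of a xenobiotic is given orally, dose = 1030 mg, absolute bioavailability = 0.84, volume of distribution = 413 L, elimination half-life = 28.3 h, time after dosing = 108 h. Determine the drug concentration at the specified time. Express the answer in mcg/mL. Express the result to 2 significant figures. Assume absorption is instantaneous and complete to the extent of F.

Amount reaching circulation = F × Dose = 0.84 × 1030 = 865.2 mg
C₀ = F·Dose / Vd = 865.2 / 413 = 2.095 mg/L
k = ln2 / t½ = 0.693147 / 28.3 = 0.02449 h⁻¹
C = C₀ · e^(−k·t) = 2.095 × e^(−0.02449 × 108)
  = 2.095 × 0.07101 = 0.1488 mg/L
(0.1488 mg/L = 0.1488 mcg/mL)

0.15 mcg/mL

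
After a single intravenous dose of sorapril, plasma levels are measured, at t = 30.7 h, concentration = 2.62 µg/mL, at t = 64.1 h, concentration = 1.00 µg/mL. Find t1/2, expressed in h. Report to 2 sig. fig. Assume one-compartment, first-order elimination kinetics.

k = ln(C₁/C₂) / (t₂ − t₁) = ln(2.62/1.00) / (64.1 − 30.7)
  = 0.9632 / 33.40 = 0.02884 h⁻¹
t½ = ln2 / k = 0.693147 / 0.02884 = 24.03 h

24 h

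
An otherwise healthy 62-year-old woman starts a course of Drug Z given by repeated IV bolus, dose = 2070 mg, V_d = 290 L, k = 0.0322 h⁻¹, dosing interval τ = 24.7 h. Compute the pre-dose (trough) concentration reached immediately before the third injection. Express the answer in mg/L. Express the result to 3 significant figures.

4.68 mg/L

C₀ per dose = Dose / Vd = 2070 / 290 = 7.138 mg/L
Fraction remaining after one interval: r = e^(−kτ) = e^(−0.03220 × 24.7) = 0.4514
Before dose 3, 2 doses have been given (aged 1τ, 2τ).
C_trough = C₀ × (r + r²) = 7.138 × (0.4514 + 0.2038) = 4.677 mg/L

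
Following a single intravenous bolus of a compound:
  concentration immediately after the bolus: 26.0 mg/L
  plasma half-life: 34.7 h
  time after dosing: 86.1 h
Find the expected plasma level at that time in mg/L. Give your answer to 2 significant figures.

4.7 mg/L

k = ln2 / t½ = 0.693147 / 34.7 = 0.01998 h⁻¹
C = C₀ · e^(−k·t) = 26.00 × e^(−0.01998 × 86.1)
  = 26.00 × 0.1790 = 4.654 mg/L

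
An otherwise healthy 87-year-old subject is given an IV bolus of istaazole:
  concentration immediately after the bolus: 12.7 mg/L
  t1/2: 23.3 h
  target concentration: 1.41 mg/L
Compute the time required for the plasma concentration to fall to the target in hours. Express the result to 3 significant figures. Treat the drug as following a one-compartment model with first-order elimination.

k = ln2 / t½ = 0.693147 / 23.3 = 0.02975 h⁻¹
t = ln(C₀ / C) / k = ln(12.70 / 1.41) / 0.02975
  = ln(9.007) / 0.02975 = 2.198 / 0.02975 = 73.88 h

73.9 h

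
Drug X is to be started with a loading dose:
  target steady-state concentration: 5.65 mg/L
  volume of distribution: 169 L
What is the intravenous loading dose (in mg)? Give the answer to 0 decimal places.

LD = Css × Vd = 5.65 × 169 = 954.9 mg

955 mg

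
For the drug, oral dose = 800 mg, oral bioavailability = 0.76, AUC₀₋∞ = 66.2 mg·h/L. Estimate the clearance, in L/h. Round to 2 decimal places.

CL = F·Dose / AUC = 0.76 × 800 / 66.2 = 9.184 L/h

9.18 L/h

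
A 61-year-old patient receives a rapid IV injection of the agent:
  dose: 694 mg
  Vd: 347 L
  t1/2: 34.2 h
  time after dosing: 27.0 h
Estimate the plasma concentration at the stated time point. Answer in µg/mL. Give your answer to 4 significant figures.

C₀ = Dose / Vd = 694.0 / 347 = 2.000 mg/L
k = ln2 / t½ = 0.693147 / 34.2 = 0.02027 h⁻¹
C = C₀ · e^(−k·t) = 2.000 × e^(−0.02027 × 27.0)
  = 2.000 × 0.5785 = 1.157 mg/L
(1.157 mg/L = 1.157 µg/mL)

1.157 µg/mL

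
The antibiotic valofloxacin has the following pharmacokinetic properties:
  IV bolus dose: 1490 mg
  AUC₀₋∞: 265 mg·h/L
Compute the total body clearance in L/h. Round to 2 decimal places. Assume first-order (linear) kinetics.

5.62 L/h

CL = Dose / AUC = 1490 / 265 = 5.623 L/h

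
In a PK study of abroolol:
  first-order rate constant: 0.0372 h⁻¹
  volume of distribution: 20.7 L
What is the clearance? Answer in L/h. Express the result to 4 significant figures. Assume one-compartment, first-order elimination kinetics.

CL = k × Vd = 0.0372 × 20.7 = 0.7700 L/h

0.7700 L/h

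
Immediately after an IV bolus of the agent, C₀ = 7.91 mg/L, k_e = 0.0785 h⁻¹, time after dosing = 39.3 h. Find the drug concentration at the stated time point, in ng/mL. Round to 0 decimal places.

C = C₀ · e^(−k·t) = 7.910 × e^(−0.07850 × 39.3)
  = 7.910 × 0.04573 = 0.3617 mg/L
Convert: 0.3617 mg/L × 1000 = 361.7 ng/mL

362 ng/mL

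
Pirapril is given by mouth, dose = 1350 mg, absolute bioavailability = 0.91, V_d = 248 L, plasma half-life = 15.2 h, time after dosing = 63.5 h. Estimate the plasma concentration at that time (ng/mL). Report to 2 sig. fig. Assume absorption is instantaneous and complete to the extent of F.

Amount reaching circulation = F × Dose = 0.91 × 1350 = 1229 mg
C₀ = F·Dose / Vd = 1229 / 248 = 4.956 mg/L
k = ln2 / t½ = 0.693147 / 15.2 = 0.04560 h⁻¹
C = C₀ · e^(−k·t) = 4.956 × e^(−0.04560 × 63.5)
  = 4.956 × 0.05527 = 0.2739 mg/L
Convert: 0.2739 mg/L × 1000 = 273.9 ng/mL

270 ng/mL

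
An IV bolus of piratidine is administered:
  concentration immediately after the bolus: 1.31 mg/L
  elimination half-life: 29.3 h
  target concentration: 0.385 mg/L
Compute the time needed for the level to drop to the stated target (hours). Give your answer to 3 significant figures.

k = ln2 / t½ = 0.693147 / 29.3 = 0.02366 h⁻¹
t = ln(C₀ / C) / k = ln(1.310 / 0.385) / 0.02366
  = ln(3.403) / 0.02366 = 1.225 / 0.02366 = 51.78 h

51.8 h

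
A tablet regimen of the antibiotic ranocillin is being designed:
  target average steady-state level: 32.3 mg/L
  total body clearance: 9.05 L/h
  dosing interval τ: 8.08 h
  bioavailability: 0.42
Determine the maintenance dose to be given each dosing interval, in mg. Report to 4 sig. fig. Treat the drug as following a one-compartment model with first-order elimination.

At steady state, F × (Dose/τ) = Css × CL.
Dose = Css × CL × τ / F = 32.3 × 9.050 × 8.08 / 0.42 = 5624 mg

5624 mg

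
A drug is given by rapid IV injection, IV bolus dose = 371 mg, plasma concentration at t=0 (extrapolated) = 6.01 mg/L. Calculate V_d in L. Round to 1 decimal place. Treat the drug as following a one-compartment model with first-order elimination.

61.7 L

Vd = Dose / C₀ = 371.0 / 6.01 = 61.73 L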